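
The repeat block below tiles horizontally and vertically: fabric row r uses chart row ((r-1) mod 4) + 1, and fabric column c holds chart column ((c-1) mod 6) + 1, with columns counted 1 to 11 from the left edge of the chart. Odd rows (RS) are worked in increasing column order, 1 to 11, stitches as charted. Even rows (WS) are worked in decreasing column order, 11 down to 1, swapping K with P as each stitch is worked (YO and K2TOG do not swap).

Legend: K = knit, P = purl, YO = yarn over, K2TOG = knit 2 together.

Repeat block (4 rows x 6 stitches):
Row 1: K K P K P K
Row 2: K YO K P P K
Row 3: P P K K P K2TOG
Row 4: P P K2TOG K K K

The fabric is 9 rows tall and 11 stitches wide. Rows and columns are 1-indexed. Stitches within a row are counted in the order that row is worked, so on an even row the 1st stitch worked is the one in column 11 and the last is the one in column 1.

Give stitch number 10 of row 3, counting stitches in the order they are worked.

Result:
K

Derivation:
Row 3: (3-1) mod 4 = 2, so use chart row 3. Odd row -> RS.
Chart row 3 tiled across columns 1-11: P P K K P K2TOG P P K K P
Right side: take the tiled row as-is (worked left to right from column 1).
Stitch 10 in working order -> K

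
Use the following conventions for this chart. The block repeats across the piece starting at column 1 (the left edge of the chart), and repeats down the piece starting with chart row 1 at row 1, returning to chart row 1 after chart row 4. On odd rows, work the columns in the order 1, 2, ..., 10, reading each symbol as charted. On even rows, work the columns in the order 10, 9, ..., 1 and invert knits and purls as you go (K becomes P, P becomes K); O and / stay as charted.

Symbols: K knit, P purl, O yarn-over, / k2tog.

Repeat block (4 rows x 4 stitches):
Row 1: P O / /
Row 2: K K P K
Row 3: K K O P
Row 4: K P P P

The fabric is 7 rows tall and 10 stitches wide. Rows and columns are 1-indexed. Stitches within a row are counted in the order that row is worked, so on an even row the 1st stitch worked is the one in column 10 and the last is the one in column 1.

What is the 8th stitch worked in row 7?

== STITCH ==
P

Derivation:
Row 7 uses chart row ((7-1) mod 4)+1 = 3. Row 7 is odd, so RS.
Chart row 3 tiled across columns 1-10: K K O P K K O P K K
RS row: no reversal, no swap; stitch n worked = column n.
The 8th stitch worked is P.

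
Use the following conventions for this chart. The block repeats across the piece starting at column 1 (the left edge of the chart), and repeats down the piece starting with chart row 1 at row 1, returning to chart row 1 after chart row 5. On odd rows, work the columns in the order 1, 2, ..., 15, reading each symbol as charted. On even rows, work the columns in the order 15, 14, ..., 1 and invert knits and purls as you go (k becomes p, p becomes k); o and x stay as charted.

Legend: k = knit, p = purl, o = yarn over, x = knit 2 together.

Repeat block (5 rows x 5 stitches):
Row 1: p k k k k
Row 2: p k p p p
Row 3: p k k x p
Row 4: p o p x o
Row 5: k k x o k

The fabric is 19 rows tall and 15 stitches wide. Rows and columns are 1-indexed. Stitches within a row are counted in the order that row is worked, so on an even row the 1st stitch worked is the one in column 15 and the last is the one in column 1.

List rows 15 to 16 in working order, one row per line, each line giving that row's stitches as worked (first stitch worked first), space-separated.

Rows as worked:
k k x o k k k x o k k k x o k
p p p p k p p p p k p p p p k

Derivation:
Row 15: chart row 5, RS - tile across columns 1-15 and work as-is.
Row 16: chart row 1, WS - tiled (columns 1-15): p k k k k p k k k k p k k k k; work from column 15 back to 1 with k<->p swapped.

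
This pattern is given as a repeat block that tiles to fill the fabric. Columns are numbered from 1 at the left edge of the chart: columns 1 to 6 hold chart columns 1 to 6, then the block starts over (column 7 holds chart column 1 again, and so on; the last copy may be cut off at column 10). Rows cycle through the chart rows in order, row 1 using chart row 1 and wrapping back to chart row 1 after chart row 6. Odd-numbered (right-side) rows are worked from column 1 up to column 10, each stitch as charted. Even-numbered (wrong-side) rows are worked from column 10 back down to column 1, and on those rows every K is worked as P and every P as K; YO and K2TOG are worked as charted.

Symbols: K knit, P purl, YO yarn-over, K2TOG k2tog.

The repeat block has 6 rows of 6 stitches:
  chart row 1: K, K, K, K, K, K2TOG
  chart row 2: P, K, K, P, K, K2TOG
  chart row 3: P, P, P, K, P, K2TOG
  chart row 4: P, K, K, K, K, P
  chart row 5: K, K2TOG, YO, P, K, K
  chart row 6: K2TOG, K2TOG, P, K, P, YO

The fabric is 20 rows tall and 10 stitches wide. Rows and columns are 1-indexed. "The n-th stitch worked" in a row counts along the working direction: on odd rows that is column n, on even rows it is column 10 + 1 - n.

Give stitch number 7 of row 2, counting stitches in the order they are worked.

Row 2: (2-1) mod 6 = 1, so use chart row 2. Even row -> WS.
Chart row 2 tiled across columns 1-10: P K K P K K2TOG P K K P
Wrong side: read the tiled row from column 10 down to 1 and exchange K with P (leave YO, K2TOG).
Row 2 as worked: K P P K K2TOG P K P P K
Stitch 7 in working order -> K

Result:
K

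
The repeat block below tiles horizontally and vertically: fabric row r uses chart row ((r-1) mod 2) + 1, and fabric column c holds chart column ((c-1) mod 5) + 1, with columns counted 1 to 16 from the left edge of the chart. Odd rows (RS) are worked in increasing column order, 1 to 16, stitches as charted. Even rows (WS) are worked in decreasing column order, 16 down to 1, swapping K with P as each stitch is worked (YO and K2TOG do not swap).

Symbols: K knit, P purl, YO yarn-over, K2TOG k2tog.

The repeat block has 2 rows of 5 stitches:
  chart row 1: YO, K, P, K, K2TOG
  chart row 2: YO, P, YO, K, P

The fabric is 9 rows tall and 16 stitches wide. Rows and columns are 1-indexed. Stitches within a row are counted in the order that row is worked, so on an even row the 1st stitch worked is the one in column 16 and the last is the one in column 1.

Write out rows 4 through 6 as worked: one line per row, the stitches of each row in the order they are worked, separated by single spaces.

Rows as worked:
YO K P YO K YO K P YO K YO K P YO K YO
YO K P K K2TOG YO K P K K2TOG YO K P K K2TOG YO
YO K P YO K YO K P YO K YO K P YO K YO

Derivation:
Row 4: chart row 2, WS - tiled (columns 1-16): YO P YO K P YO P YO K P YO P YO K P YO; work from column 16 back to 1 with K<->P swapped.
Row 5: chart row 1, RS - tile across columns 1-16 and work as-is.
Row 6: chart row 2, WS - tiled (columns 1-16): YO P YO K P YO P YO K P YO P YO K P YO; work from column 16 back to 1 with K<->P swapped.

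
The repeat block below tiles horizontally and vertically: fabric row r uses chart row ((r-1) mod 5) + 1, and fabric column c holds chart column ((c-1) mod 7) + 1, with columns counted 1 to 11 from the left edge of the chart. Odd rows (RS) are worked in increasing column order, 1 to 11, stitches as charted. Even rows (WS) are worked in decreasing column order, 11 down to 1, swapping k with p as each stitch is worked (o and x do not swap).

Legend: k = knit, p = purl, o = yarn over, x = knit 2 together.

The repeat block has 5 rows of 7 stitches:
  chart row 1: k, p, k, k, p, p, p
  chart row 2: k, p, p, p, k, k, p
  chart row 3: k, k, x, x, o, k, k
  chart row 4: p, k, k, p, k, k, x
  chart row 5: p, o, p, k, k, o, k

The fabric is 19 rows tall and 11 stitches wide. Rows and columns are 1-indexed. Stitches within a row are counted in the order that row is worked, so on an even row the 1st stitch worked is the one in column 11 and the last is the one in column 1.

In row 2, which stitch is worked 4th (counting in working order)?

For row 2: chart row = ((2-1) mod 5) + 1 = 2; this is a WS (even) row.
Chart row 2 tiled across columns 1-11: k p p p k k p k p p p
Wrong side: read the tiled row from column 11 down to 1 and exchange k with p (leave o, x).
Row 2 as worked: k k k p k p p k k k p
Counting 4 along the worked row gives p.

Stitch:
p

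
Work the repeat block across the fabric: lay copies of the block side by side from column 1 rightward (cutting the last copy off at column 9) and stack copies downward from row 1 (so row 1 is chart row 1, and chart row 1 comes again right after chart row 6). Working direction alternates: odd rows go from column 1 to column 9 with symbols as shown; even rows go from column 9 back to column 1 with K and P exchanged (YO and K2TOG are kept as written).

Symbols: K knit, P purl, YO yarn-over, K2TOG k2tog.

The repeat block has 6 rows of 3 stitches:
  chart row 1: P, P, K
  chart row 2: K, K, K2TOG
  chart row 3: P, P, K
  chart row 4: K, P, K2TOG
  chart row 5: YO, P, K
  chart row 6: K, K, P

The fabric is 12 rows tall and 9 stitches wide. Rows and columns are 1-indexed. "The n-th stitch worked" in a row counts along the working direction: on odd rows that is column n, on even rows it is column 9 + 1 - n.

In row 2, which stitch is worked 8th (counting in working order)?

Stitch:
P

Derivation:
Row 2 uses chart row ((2-1) mod 6)+1 = 2. Row 2 is even, so WS.
Chart row 2 tiled across columns 1-9: K K K2TOG K K K2TOG K K K2TOG
WS: work from column 9 back to column 1 (reverse the tiled row), swapping K<->P (YO and K2TOG unchanged).
Row 2 as worked: K2TOG P P K2TOG P P K2TOG P P
Stitch 8 in working order -> P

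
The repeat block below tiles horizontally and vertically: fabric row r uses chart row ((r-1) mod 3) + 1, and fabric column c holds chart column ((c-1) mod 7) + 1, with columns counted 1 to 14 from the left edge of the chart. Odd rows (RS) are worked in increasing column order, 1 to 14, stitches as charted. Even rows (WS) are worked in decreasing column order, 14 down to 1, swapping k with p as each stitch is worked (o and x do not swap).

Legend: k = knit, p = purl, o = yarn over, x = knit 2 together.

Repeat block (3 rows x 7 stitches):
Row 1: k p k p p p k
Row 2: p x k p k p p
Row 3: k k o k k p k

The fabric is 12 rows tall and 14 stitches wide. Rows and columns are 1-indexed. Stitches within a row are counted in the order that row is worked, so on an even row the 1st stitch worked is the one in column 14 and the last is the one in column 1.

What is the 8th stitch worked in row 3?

Result:
k

Derivation:
Row 3 uses chart row ((3-1) mod 3)+1 = 3. Row 3 is odd, so RS.
Chart row 3 tiled across columns 1-14: k k o k k p k k k o k k p k
Right side: take the tiled row as-is (worked left to right from column 1).
Counting 8 along the worked row gives k.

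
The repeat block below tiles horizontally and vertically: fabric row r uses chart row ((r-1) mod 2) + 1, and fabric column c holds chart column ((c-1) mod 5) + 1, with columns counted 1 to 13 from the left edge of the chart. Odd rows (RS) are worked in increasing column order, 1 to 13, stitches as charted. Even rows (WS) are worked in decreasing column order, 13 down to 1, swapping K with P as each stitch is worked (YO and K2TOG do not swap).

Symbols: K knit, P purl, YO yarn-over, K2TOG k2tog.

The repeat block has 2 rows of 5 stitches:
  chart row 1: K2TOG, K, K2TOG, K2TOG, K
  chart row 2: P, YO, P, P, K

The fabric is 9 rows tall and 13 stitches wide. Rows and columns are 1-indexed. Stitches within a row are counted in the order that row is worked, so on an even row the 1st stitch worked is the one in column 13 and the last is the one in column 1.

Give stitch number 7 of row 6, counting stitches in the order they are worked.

For row 6: chart row = ((6-1) mod 2) + 1 = 2; this is a WS (even) row.
Chart row 2 tiled across columns 1-13: P YO P P K P YO P P K P YO P
WS: work from column 13 back to column 1 (reverse the tiled row), swapping K<->P (YO and K2TOG unchanged).
Row 6 as worked: K YO K P K K YO K P K K YO K
Counting 7 along the worked row gives YO.

Stitch:
YO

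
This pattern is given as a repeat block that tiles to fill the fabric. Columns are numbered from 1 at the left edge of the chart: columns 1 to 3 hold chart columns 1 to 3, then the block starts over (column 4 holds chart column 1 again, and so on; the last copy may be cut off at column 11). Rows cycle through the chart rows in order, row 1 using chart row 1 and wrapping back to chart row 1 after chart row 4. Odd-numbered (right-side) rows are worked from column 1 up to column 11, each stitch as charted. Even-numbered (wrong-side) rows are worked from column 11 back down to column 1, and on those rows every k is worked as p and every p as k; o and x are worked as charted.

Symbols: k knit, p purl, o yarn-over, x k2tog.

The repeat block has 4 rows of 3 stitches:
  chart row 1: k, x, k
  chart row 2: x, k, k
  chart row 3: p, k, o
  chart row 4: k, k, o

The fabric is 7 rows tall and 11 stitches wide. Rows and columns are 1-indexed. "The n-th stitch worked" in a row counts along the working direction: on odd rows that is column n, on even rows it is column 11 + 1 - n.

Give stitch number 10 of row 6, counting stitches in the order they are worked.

== STITCH ==
p

Derivation:
For row 6: chart row = ((6-1) mod 4) + 1 = 2; this is a WS (even) row.
Chart row 2 tiled across columns 1-11: x k k x k k x k k x k
Wrong side: read the tiled row from column 11 down to 1 and exchange k with p (leave o, x).
Row 6 as worked: p x p p x p p x p p x
Stitch 10 in working order -> p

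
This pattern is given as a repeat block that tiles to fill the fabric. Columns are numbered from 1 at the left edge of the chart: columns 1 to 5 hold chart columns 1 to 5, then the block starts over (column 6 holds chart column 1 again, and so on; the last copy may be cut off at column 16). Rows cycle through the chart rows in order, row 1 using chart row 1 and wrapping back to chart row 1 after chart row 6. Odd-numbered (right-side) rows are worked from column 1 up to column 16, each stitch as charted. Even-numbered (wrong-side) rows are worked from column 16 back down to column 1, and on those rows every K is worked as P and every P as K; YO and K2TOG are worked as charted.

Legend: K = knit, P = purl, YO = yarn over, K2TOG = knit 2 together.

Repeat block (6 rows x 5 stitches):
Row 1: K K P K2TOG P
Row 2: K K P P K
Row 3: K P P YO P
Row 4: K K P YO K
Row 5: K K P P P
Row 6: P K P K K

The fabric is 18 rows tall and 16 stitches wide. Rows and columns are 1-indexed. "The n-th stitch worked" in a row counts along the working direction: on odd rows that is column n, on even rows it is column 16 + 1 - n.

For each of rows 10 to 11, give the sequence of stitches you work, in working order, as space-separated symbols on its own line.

Rows as worked:
P P YO K P P P YO K P P P YO K P P
K K P P P K K P P P K K P P P K

Derivation:
Row 10: chart row 4, WS - tiled (columns 1-16): K K P YO K K K P YO K K K P YO K K; work from column 16 back to 1 with K<->P swapped.
Row 11: chart row 5, RS - tile across columns 1-16 and work as-is.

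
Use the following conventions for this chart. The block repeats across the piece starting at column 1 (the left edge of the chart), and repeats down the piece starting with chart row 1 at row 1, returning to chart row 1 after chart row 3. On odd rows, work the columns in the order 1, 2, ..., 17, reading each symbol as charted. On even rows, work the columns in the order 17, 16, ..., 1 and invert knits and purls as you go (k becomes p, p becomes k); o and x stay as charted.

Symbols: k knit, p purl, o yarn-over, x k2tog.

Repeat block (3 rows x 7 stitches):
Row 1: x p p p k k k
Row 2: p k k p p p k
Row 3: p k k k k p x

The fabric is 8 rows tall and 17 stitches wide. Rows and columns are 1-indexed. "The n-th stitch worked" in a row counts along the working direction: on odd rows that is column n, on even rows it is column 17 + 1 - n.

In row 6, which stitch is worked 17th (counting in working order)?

== STITCH ==
k

Derivation:
For row 6: chart row = ((6-1) mod 3) + 1 = 3; this is a WS (even) row.
Chart row 3 tiled across columns 1-17: p k k k k p x p k k k k p x p k k
WS: work from column 17 back to column 1 (reverse the tiled row), swapping k<->p (o and x unchanged).
Row 6 as worked: p p k x k p p p p k x k p p p p k
Counting 17 along the worked row gives k.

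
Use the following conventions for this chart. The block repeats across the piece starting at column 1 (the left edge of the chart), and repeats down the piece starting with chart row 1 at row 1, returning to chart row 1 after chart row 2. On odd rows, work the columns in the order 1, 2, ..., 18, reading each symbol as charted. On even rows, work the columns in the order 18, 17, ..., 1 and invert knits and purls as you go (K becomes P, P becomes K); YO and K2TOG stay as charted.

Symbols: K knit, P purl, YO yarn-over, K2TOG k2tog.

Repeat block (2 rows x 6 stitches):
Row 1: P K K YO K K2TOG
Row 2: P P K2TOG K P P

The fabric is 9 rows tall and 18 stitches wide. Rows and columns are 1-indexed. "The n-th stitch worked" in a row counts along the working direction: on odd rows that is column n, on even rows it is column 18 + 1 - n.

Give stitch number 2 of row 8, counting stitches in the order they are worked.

For row 8: chart row = ((8-1) mod 2) + 1 = 2; this is a WS (even) row.
Chart row 2 tiled across columns 1-18: P P K2TOG K P P P P K2TOG K P P P P K2TOG K P P
WS: work from column 18 back to column 1 (reverse the tiled row), swapping K<->P (YO and K2TOG unchanged).
Row 8 as worked: K K P K2TOG K K K K P K2TOG K K K K P K2TOG K K
Counting 2 along the worked row gives K.

Stitch:
K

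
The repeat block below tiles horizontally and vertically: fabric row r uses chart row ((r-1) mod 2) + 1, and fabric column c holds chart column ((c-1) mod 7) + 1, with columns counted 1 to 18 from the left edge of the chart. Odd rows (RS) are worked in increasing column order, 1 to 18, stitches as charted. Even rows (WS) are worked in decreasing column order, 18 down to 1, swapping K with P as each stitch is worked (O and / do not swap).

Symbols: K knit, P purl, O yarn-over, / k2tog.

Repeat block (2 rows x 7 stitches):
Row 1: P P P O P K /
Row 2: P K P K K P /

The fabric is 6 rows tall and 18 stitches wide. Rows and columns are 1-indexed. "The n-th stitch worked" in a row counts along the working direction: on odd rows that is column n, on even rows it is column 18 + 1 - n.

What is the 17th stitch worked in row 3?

For row 3: chart row = ((3-1) mod 2) + 1 = 1; this is a RS (odd) row.
Chart row 1 tiled across columns 1-18: P P P O P K / P P P O P K / P P P O
RS: work column 1 to column 18, symbols as charted — the tiled row is the row as worked.
Stitch 17 in working order -> P

== STITCH ==
P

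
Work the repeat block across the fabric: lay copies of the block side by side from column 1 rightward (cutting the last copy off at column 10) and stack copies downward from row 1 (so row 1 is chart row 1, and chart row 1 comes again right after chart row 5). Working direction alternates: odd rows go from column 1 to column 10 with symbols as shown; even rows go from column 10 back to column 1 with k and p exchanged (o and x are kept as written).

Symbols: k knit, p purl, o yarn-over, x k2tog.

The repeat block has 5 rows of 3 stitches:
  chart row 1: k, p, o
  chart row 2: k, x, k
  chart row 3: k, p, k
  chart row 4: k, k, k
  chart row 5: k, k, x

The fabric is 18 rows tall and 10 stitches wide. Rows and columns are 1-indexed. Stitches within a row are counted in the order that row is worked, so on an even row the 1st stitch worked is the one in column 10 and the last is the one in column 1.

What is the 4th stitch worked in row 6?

== STITCH ==
p

Derivation:
Row 6 uses chart row ((6-1) mod 5)+1 = 1. Row 6 is even, so WS.
Chart row 1 tiled across columns 1-10: k p o k p o k p o k
WS row: flip the tiled sequence (start at column 10) and apply k<->p; o and x stay.
Row 6 as worked: p o k p o k p o k p
Stitch 4 in working order -> p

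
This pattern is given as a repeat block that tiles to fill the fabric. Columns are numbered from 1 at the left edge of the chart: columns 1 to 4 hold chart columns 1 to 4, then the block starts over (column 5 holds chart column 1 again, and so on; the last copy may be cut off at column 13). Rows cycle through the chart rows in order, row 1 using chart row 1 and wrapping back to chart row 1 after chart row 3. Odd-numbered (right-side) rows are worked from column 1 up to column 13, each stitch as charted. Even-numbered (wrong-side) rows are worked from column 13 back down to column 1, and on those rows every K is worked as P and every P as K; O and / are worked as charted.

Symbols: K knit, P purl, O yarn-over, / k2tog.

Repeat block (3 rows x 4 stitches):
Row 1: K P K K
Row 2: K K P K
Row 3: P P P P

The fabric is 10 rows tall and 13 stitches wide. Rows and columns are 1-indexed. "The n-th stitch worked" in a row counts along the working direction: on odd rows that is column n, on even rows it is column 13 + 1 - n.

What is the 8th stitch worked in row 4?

For row 4: chart row = ((4-1) mod 3) + 1 = 1; this is a WS (even) row.
Chart row 1 tiled across columns 1-13: K P K K K P K K K P K K K
WS row: flip the tiled sequence (start at column 13) and apply K<->P; O and / stay.
Row 4 as worked: P P P K P P P K P P P K P
Stitch 8 in working order -> K

== STITCH ==
K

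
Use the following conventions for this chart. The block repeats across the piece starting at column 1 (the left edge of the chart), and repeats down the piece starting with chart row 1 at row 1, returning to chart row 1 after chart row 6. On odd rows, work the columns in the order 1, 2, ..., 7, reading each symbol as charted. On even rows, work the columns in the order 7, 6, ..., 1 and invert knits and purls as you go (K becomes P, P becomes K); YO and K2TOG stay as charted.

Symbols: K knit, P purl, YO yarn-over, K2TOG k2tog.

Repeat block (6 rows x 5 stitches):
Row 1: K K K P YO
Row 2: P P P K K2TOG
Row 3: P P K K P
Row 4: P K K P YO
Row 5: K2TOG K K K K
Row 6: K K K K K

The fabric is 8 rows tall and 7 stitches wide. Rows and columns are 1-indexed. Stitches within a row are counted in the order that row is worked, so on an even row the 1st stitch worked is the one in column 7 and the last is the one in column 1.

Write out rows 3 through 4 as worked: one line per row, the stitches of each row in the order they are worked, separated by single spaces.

Row 3: chart row 3, RS - tile across columns 1-7 and work as-is.
Row 4: chart row 4, WS - tiled (columns 1-7): P K K P YO P K; work from column 7 back to 1 with K<->P swapped.

== ROWS AS WORKED ==
P P K K P P P
P K YO K P P K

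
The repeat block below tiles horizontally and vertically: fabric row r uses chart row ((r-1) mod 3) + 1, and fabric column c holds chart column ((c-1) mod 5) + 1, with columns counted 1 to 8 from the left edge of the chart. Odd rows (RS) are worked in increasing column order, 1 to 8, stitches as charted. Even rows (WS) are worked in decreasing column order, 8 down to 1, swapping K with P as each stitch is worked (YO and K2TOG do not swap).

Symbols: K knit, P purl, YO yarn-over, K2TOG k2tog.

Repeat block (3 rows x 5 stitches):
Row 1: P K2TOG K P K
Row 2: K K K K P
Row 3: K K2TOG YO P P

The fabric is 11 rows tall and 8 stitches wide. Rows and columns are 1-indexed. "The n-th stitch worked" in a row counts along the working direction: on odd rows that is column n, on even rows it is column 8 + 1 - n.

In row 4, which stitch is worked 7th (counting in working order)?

Result:
K2TOG

Derivation:
Row 4: (4-1) mod 3 = 0, so use chart row 1. Even row -> WS.
Chart row 1 tiled across columns 1-8: P K2TOG K P K P K2TOG K
WS: work from column 8 back to column 1 (reverse the tiled row), swapping K<->P (YO and K2TOG unchanged).
Row 4 as worked: P K2TOG K P K P K2TOG K
Stitch 7 in working order -> K2TOG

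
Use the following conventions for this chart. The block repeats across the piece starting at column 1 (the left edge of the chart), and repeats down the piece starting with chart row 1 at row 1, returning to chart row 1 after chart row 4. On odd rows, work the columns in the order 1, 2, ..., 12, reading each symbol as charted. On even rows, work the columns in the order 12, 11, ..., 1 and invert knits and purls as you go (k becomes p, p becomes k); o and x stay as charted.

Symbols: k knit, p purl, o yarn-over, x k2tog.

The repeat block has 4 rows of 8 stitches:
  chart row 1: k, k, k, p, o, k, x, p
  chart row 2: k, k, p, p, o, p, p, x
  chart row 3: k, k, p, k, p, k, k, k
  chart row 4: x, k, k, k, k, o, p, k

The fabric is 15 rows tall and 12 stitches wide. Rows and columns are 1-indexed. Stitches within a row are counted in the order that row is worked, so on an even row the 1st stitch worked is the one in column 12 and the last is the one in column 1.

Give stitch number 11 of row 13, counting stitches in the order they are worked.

Row 13: (13-1) mod 4 = 0, so use chart row 1. Odd row -> RS.
Chart row 1 tiled across columns 1-12: k k k p o k x p k k k p
Right side: take the tiled row as-is (worked left to right from column 1).
Stitch 11 in working order -> k

== STITCH ==
k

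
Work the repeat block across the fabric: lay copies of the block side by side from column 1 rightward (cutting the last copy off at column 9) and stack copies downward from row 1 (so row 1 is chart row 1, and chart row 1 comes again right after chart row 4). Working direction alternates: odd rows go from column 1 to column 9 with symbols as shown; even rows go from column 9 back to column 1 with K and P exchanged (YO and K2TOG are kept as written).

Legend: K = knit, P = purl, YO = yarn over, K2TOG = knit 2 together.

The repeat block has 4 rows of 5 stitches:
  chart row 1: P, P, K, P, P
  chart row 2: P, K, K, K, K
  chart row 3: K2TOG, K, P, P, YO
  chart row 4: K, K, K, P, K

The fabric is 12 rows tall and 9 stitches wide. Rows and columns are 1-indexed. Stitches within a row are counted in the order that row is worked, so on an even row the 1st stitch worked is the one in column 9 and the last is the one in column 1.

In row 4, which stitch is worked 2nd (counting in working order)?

For row 4: chart row = ((4-1) mod 4) + 1 = 4; this is a WS (even) row.
Chart row 4 tiled across columns 1-9: K K K P K K K K P
WS row: flip the tiled sequence (start at column 9) and apply K<->P; YO and K2TOG stay.
Row 4 as worked: K P P P P K P P P
Stitch 2 in working order -> P

Stitch:
P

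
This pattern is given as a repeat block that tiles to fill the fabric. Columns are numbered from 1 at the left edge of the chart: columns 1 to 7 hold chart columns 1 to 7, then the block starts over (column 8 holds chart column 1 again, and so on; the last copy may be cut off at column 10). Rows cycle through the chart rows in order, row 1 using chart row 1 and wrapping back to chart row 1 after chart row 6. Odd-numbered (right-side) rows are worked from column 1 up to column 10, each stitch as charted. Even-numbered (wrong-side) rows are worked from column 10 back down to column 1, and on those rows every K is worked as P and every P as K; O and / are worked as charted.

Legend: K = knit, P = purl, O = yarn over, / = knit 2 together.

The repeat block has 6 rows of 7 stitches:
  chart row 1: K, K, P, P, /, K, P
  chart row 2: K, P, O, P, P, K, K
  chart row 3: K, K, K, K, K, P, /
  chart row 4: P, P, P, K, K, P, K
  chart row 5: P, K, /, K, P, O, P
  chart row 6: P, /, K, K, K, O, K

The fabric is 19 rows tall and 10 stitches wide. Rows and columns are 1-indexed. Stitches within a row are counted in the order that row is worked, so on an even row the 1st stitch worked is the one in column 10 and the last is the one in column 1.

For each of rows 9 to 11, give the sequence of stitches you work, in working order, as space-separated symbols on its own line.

Rows as worked:
K K K K K P / K K K
K K K P K P P K K K
P K / K P O P P K /

Derivation:
Row 9: chart row 3, RS - tile across columns 1-10 and work as-is.
Row 10: chart row 4, WS - tiled (columns 1-10): P P P K K P K P P P; work from column 10 back to 1 with K<->P swapped.
Row 11: chart row 5, RS - tile across columns 1-10 and work as-is.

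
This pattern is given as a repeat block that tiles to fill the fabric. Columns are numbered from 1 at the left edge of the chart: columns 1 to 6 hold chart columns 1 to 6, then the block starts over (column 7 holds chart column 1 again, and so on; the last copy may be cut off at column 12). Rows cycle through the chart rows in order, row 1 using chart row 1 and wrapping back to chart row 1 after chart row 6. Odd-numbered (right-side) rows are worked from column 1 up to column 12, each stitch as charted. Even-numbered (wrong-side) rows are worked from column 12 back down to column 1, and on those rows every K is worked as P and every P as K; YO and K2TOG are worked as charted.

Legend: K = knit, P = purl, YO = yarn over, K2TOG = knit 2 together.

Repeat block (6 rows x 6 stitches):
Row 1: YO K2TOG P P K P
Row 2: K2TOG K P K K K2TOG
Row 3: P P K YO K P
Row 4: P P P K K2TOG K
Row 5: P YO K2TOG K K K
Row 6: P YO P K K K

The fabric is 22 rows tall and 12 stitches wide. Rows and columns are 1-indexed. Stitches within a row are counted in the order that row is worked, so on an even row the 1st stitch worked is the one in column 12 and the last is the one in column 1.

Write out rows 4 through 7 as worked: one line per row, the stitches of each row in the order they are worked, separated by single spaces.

Result:
P K2TOG P K K K P K2TOG P K K K
P YO K2TOG K K K P YO K2TOG K K K
P P P K YO K P P P K YO K
YO K2TOG P P K P YO K2TOG P P K P

Derivation:
Row 4: chart row 4, WS - tiled (columns 1-12): P P P K K2TOG K P P P K K2TOG K; work from column 12 back to 1 with K<->P swapped.
Row 5: chart row 5, RS - tile across columns 1-12 and work as-is.
Row 6: chart row 6, WS - tiled (columns 1-12): P YO P K K K P YO P K K K; work from column 12 back to 1 with K<->P swapped.
Row 7: chart row 1, RS - tile across columns 1-12 and work as-is.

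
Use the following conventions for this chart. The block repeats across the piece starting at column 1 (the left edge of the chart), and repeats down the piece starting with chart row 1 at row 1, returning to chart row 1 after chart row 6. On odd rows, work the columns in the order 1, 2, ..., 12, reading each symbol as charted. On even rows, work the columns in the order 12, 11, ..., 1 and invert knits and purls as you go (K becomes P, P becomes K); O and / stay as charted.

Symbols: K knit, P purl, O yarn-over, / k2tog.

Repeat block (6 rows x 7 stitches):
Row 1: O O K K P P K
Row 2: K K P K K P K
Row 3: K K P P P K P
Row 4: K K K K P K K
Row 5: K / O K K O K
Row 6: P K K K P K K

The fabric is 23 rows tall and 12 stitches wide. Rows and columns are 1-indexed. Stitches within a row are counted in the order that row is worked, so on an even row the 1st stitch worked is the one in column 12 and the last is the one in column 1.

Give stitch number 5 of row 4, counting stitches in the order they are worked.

Stitch:
P

Derivation:
Row 4 uses chart row ((4-1) mod 6)+1 = 4. Row 4 is even, so WS.
Chart row 4 tiled across columns 1-12: K K K K P K K K K K K P
Wrong side: read the tiled row from column 12 down to 1 and exchange K with P (leave O, /).
Row 4 as worked: K P P P P P P K P P P P
Counting 5 along the worked row gives P.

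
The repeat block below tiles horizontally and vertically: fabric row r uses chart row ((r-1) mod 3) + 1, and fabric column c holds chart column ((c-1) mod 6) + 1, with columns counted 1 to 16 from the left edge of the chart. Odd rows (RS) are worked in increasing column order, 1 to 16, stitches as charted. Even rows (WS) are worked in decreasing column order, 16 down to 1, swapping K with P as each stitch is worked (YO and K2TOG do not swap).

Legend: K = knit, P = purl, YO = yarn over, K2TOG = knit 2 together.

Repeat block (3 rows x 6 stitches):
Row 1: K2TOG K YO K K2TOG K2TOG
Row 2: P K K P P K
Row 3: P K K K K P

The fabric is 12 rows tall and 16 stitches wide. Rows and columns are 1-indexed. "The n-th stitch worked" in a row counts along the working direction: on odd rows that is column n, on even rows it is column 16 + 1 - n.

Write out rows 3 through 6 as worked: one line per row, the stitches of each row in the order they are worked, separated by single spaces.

Row 3: chart row 3, RS - tile across columns 1-16 and work as-is.
Row 4: chart row 1, WS - tiled (columns 1-16): K2TOG K YO K K2TOG K2TOG K2TOG K YO K K2TOG K2TOG K2TOG K YO K; work from column 16 back to 1 with K<->P swapped.
Row 5: chart row 2, RS - tile across columns 1-16 and work as-is.
Row 6: chart row 3, WS - tiled (columns 1-16): P K K K K P P K K K K P P K K K; work from column 16 back to 1 with K<->P swapped.

== ROWS AS WORKED ==
P K K K K P P K K K K P P K K K
P YO P K2TOG K2TOG K2TOG P YO P K2TOG K2TOG K2TOG P YO P K2TOG
P K K P P K P K K P P K P K K P
P P P K K P P P P K K P P P P K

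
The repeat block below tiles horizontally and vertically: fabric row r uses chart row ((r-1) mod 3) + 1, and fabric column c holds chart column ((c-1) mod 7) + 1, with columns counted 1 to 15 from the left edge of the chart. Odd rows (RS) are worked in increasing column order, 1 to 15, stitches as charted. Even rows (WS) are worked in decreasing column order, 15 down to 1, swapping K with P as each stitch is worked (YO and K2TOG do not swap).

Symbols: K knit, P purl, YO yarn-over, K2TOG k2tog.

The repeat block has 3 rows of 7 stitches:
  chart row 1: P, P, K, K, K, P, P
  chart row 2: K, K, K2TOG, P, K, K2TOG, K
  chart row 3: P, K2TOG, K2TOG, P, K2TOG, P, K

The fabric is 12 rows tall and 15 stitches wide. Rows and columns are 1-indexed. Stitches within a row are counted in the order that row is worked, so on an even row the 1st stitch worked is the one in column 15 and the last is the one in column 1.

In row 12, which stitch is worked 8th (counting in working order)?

Row 12: (12-1) mod 3 = 2, so use chart row 3. Even row -> WS.
Chart row 3 tiled across columns 1-15: P K2TOG K2TOG P K2TOG P K P K2TOG K2TOG P K2TOG P K P
WS row: flip the tiled sequence (start at column 15) and apply K<->P; YO and K2TOG stay.
Row 12 as worked: K P K K2TOG K K2TOG K2TOG K P K K2TOG K K2TOG K2TOG K
The 8th stitch worked is K.

== STITCH ==
K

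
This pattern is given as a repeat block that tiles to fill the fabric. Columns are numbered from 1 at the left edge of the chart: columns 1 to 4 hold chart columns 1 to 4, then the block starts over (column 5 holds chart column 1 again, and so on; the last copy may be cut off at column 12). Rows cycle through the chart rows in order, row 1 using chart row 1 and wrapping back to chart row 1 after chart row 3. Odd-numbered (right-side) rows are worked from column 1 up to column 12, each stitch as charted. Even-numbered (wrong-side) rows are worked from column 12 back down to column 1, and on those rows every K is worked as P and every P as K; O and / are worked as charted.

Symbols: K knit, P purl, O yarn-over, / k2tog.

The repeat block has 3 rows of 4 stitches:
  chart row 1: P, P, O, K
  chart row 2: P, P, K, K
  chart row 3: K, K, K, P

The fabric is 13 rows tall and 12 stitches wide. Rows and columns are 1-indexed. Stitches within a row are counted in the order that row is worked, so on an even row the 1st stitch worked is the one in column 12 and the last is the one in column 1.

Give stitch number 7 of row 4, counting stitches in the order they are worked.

Row 4: (4-1) mod 3 = 0, so use chart row 1. Even row -> WS.
Chart row 1 tiled across columns 1-12: P P O K P P O K P P O K
WS: work from column 12 back to column 1 (reverse the tiled row), swapping K<->P (O and / unchanged).
Row 4 as worked: P O K K P O K K P O K K
The 7th stitch worked is K.

== STITCH ==
K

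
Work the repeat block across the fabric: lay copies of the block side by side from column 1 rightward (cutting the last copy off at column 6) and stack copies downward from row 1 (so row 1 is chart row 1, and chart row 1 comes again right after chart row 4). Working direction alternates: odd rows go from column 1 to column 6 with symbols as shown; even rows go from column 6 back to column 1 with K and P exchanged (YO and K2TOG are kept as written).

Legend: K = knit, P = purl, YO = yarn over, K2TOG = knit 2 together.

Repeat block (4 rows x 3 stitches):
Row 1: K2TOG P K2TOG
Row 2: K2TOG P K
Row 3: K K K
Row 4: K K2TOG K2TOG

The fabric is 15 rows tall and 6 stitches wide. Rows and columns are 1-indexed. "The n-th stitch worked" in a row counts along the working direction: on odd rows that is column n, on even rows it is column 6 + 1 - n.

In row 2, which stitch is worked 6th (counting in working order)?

Stitch:
K2TOG

Derivation:
Row 2: (2-1) mod 4 = 1, so use chart row 2. Even row -> WS.
Chart row 2 tiled across columns 1-6: K2TOG P K K2TOG P K
Wrong side: read the tiled row from column 6 down to 1 and exchange K with P (leave YO, K2TOG).
Row 2 as worked: P K K2TOG P K K2TOG
Counting 6 along the worked row gives K2TOG.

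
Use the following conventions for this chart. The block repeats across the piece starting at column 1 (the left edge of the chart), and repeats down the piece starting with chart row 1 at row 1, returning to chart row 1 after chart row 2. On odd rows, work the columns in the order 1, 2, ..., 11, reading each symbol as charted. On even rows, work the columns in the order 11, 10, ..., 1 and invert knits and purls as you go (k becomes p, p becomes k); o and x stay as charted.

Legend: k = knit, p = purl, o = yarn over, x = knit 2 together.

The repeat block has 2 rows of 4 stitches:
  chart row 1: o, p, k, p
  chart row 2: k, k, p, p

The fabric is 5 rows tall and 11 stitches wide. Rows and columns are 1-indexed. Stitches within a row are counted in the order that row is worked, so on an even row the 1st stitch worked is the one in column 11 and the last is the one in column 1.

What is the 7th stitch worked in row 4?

Result:
p

Derivation:
Row 4: (4-1) mod 2 = 1, so use chart row 2. Even row -> WS.
Chart row 2 tiled across columns 1-11: k k p p k k p p k k p
Wrong side: read the tiled row from column 11 down to 1 and exchange k with p (leave o, x).
Row 4 as worked: k p p k k p p k k p p
Stitch 7 in working order -> p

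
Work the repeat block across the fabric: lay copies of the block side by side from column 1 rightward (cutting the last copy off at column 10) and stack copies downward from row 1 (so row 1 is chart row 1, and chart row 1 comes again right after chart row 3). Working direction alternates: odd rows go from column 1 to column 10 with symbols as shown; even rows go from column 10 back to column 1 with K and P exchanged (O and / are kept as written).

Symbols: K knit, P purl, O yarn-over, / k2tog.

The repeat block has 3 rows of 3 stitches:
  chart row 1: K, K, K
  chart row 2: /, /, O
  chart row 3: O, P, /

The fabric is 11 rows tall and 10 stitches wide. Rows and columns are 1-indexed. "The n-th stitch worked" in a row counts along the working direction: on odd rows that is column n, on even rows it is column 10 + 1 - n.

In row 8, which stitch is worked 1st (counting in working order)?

Row 8 uses chart row ((8-1) mod 3)+1 = 2. Row 8 is even, so WS.
Chart row 2 tiled across columns 1-10: / / O / / O / / O /
WS row: flip the tiled sequence (start at column 10) and apply K<->P; O and / stay.
Row 8 as worked: / O / / O / / O / /
Stitch 1 in working order -> /

Result:
/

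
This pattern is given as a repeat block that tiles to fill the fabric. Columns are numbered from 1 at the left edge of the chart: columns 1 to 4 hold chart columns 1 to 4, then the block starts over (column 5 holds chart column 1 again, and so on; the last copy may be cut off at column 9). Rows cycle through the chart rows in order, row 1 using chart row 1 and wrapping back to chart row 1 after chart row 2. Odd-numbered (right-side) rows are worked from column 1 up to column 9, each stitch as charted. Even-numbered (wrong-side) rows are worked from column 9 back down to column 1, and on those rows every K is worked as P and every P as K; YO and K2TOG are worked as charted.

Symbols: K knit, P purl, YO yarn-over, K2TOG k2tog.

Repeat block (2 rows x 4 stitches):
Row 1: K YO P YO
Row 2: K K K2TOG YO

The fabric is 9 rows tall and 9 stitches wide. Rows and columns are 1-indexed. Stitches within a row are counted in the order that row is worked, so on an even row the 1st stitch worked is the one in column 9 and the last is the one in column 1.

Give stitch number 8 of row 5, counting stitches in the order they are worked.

== STITCH ==
YO

Derivation:
For row 5: chart row = ((5-1) mod 2) + 1 = 1; this is a RS (odd) row.
Chart row 1 tiled across columns 1-9: K YO P YO K YO P YO K
RS: work column 1 to column 9, symbols as charted — the tiled row is the row as worked.
Stitch 8 in working order -> YO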